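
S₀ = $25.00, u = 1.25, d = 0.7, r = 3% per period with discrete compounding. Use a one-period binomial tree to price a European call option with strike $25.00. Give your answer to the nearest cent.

$3.64

Risk-neutral probability p = (1 + 0.03 − 0.7)/(1.25 − 0.7) = 0.3300/0.5500 = 0.6000
Terminal stock prices: S_u = 31.25, S_d = 17.5
Terminal payoffs (S − K): max(6.25, 0) = 6.25, max(-7.5, 0) = 0
Node 0 (S = 25): V_0 = 1/1.03·[0.6000·6.2500 + 0.4000·0.0000] = 3.6408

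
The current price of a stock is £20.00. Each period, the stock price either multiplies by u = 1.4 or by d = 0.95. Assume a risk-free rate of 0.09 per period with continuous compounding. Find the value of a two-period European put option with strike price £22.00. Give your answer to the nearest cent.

£1.52

Risk-neutral probability p = (e^0.09 − 0.95)/(1.4 − 0.95) = 0.1442/0.4500 = 0.3204
Terminal stock prices: S_uu = 39.2, S_ud = 26.6, S_dd = 18.05
Terminal payoffs (K − S): max(-17.2, 0) = 0, max(-4.6, 0) = 0, max(3.95, 0) = 3.95
Node u (S = 28): V_u = e^(−0.09)·[0.3204·0.0000 + 0.6796·0.0000] = 0.0000
Node d (S = 19): V_d = e^(−0.09)·[0.3204·0.0000 + 0.6796·3.9500] = 2.4534
Node 0 (S = 20): V_0 = e^(−0.09)·[0.3204·0.0000 + 0.6796·2.4534] = 1.5239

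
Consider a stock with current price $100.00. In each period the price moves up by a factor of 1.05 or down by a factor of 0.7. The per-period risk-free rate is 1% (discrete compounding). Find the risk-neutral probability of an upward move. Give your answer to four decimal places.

p = 0.8857

Risk-neutral probability p = (1 + 0.01 − 0.7)/(1.05 − 0.7) = 0.3100/0.3500 = 0.8857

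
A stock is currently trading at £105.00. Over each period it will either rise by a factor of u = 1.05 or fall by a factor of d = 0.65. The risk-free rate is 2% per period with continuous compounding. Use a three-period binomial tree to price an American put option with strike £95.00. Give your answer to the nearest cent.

£4.69

Risk-neutral probability p = (e^0.02 − 0.65)/(1.05 − 0.65) = 0.3702/0.4000 = 0.9255
Terminal stock prices: S_uuu = 121.6, S_uud = 75.25, S_udd = 46.58, S_ddd = 28.84
Terminal payoffs (K − S): max(-26.55, 0) = 0, max(19.75, 0) = 19.75, max(48.42, 0) = 48.42, max(66.16, 0) = 66.16
Node uu (S = 115.8): continuation = e^(−0.02)·[0.9255·0.0000 + 0.0745·19.7544] = 1.4425; exercise value = 0.0000 ≤ continuation, so V_uu = 1.4425
Node ud (S = 71.66): continuation = e^(−0.02)·[0.9255·19.7544 + 0.0745·48.4194] = 21.4564; exercise value = 23.3375 > continuation, so V_ud = 23.3375 (exercise)
Node dd (S = 44.36): continuation = e^(−0.02)·[0.9255·48.4194 + 0.0745·66.1644] = 48.7564; exercise value = 50.6375 > continuation, so V_dd = 50.6375 (exercise)
Node u (S = 110.2): continuation = e^(−0.02)·[0.9255·1.4425 + 0.0745·23.3375] = 3.0127; exercise value = 0.0000 ≤ continuation, so V_u = 3.0127
Node d (S = 68.25): continuation = e^(−0.02)·[0.9255·23.3375 + 0.0745·50.6375] = 24.8689; exercise value = 26.7500 > continuation, so V_d = 26.7500 (exercise)
Node 0 (S = 105): continuation = e^(−0.02)·[0.9255·3.0127 + 0.0745·26.7500] = 4.6864; exercise value = 0.0000 ≤ continuation, so V_0 = 4.6864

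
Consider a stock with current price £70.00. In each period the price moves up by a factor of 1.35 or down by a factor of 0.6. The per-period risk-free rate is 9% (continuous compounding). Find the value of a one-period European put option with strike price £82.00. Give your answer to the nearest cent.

£12.47

Risk-neutral probability p = (e^0.09 − 0.6)/(1.35 − 0.6) = 0.4942/0.7500 = 0.6589
Terminal stock prices: S_u = 94.5, S_d = 42
Terminal payoffs (K − S): max(-12.5, 0) = 0, max(40, 0) = 40
Node 0 (S = 70): V_0 = e^(−0.09)·[0.6589·0.0000 + 0.3411·40.0000] = 12.4697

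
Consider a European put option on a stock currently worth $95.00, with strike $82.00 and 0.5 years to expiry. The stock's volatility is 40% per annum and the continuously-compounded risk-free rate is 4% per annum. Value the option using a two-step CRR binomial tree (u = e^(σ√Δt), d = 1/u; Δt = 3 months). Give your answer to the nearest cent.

$4.95

CRR parameters: u = e^(σ√Δt) = e^(0.4·√0.25) = 1.2214, d = 1/u = 0.8187
Per-period rate: rΔt = 0.04·0.25 = 0.01, so R = e^0.01 = 1.0101
Risk-neutral probability p = (e^0.01 − 0.8187)/(1.2214 − 0.8187) = 0.1913/0.4027 = 0.4751
Terminal stock prices: S_uu = 141.7, S_ud = 95, S_dd = 63.68
Terminal payoffs (K − S): max(-59.72, 0) = 0, max(-13, 0) = 0, max(18.32, 0) = 18.32
Node u (S = 116): V_u = e^(−0.01)·[0.4751·0.0000 + 0.5249·0.0000] = 0.0000
Node d (S = 77.78): V_d = e^(−0.01)·[0.4751·0.0000 + 0.5249·18.3196] = 9.5198
Node 0 (S = 95): V_0 = e^(−0.01)·[0.4751·0.0000 + 0.5249·9.5198] = 4.9470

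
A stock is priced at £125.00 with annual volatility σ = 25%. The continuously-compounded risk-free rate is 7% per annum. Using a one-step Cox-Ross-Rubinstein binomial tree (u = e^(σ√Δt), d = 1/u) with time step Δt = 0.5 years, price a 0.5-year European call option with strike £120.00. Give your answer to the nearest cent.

CRR parameters: u = e^(σ√Δt) = e^(0.25·√0.5) = 1.1934, d = 1/u = 0.8380
Per-period rate: rΔt = 0.07·0.5 = 0.035, so R = e^0.035 = 1.0356
Risk-neutral probability p = (e^0.035 − 0.8380)/(1.1934 − 0.8380) = 0.1977/0.3554 = 0.5561
Terminal stock prices: S_u = 149.2, S_d = 104.7
Terminal payoffs (S − K): max(29.17, 0) = 29.17, max(-15.25, 0) = 0
Node 0 (S = 125): V_0 = e^(−0.035)·[0.5561·29.1706 + 0.4439·0.0000] = 15.6651

£15.67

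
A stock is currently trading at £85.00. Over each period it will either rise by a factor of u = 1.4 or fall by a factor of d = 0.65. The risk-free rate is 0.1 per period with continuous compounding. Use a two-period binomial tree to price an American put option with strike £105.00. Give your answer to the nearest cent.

Risk-neutral probability p = (e^0.1 − 0.65)/(1.4 − 0.65) = 0.4552/0.7500 = 0.6069
Terminal stock prices: S_uu = 166.6, S_ud = 77.35, S_dd = 35.91
Terminal payoffs (K − S): max(-61.6, 0) = 0, max(27.65, 0) = 27.65, max(69.09, 0) = 69.09
Node u (S = 119): continuation = e^(−0.1)·[0.6069·0.0000 + 0.3931·27.6500] = 9.8350; exercise value = 0.0000 ≤ continuation, so V_u = 9.8350
Node d (S = 55.25): continuation = e^(−0.1)·[0.6069·27.6500 + 0.3931·69.0875] = 39.7579; exercise value = 49.7500 > continuation, so V_d = 49.7500 (exercise)
Node 0 (S = 85): continuation = e^(−0.1)·[0.6069·9.8350 + 0.3931·49.7500] = 23.0967; exercise value = 20.0000 ≤ continuation, so V_0 = 23.0967

£23.10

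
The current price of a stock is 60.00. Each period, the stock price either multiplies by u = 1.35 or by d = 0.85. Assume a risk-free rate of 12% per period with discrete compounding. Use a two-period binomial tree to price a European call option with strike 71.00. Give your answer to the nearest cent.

8.91

Risk-neutral probability p = (1 + 0.12 − 0.85)/(1.35 − 0.85) = 0.2700/0.5000 = 0.5400
Terminal stock prices: S_uu = 109.4, S_ud = 68.85, S_dd = 43.35
Terminal payoffs (S − K): max(38.35, 0) = 38.35, max(-2.15, 0) = 0, max(-27.65, 0) = 0
Node u (S = 81): V_u = 1/1.12·[0.5400·38.3500 + 0.4600·0.0000] = 18.4902
Node d (S = 51): V_d = 1/1.12·[0.5400·0.0000 + 0.4600·0.0000] = 0.0000
Node 0 (S = 60): V_0 = 1/1.12·[0.5400·18.4902 + 0.4600·0.0000] = 8.9149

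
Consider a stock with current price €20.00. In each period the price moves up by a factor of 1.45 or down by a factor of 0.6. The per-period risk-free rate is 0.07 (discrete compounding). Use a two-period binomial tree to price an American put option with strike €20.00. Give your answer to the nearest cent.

€3.90

Risk-neutral probability p = (1 + 0.07 − 0.6)/(1.45 − 0.6) = 0.4700/0.8500 = 0.5529
Terminal stock prices: S_uu = 42.05, S_ud = 17.4, S_dd = 7.2
Terminal payoffs (K − S): max(-22.05, 0) = 0, max(2.6, 0) = 2.6, max(12.8, 0) = 12.8
Node u (S = 29): continuation = 1/1.07·[0.5529·0.0000 + 0.4471·2.6000] = 1.0863; exercise value = 0.0000 ≤ continuation, so V_u = 1.0863
Node d (S = 12): continuation = 1/1.07·[0.5529·2.6000 + 0.4471·12.8000] = 6.6916; exercise value = 8.0000 > continuation, so V_d = 8.0000 (exercise)
Node 0 (S = 20): continuation = 1/1.07·[0.5529·1.0863 + 0.4471·8.0000] = 3.9039; exercise value = 0.0000 ≤ continuation, so V_0 = 3.9039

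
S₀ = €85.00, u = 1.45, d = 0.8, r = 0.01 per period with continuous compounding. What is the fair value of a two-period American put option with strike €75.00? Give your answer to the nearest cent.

€9.25

Risk-neutral probability p = (e^0.01 − 0.8)/(1.45 − 0.8) = 0.2101/0.6500 = 0.3232
Terminal stock prices: S_uu = 178.7, S_ud = 98.6, S_dd = 54.4
Terminal payoffs (K − S): max(-103.7, 0) = 0, max(-23.6, 0) = 0, max(20.6, 0) = 20.6
Node u (S = 123.2): continuation = e^(−0.01)·[0.3232·0.0000 + 0.6768·0.0000] = 0.0000; exercise value = 0.0000 ≤ continuation, so V_u = 0.0000
Node d (S = 68): continuation = e^(−0.01)·[0.3232·0.0000 + 0.6768·20.6000] = 13.8043; exercise value = 7.0000 ≤ continuation, so V_d = 13.8043
Node 0 (S = 85): continuation = e^(−0.01)·[0.3232·0.0000 + 0.6768·13.8043] = 9.2504; exercise value = 0.0000 ≤ continuation, so V_0 = 9.2504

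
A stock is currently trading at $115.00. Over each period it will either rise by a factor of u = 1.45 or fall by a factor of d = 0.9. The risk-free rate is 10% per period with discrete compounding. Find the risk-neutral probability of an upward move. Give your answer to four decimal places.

p = 0.3636

Risk-neutral probability p = (1 + 0.1 − 0.9)/(1.45 − 0.9) = 0.2000/0.5500 = 0.3636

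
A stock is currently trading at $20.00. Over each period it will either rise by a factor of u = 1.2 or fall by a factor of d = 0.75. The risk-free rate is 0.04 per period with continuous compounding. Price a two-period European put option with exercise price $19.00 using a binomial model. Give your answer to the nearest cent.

Risk-neutral probability p = (e^0.04 − 0.75)/(1.2 − 0.75) = 0.2908/0.4500 = 0.6462
Terminal stock prices: S_uu = 28.8, S_ud = 18, S_dd = 11.25
Terminal payoffs (K − S): max(-9.8, 0) = 0, max(1, 0) = 1, max(7.75, 0) = 7.75
Node u (S = 24): V_u = e^(−0.04)·[0.6462·0.0000 + 0.3538·1.0000] = 0.3399
Node d (S = 15): V_d = e^(−0.04)·[0.6462·1.0000 + 0.3538·7.7500] = 3.2550
Node 0 (S = 20): V_0 = e^(−0.04)·[0.6462·0.3399 + 0.3538·3.2550] = 1.3174

$1.32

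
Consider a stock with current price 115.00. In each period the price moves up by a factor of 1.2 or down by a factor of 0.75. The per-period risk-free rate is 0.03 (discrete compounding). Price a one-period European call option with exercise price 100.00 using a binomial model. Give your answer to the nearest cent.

Risk-neutral probability p = (1 + 0.03 − 0.75)/(1.2 − 0.75) = 0.2800/0.4500 = 0.6222
Terminal stock prices: S_u = 138, S_d = 86.25
Terminal payoffs (S − K): max(38, 0) = 38, max(-13.75, 0) = 0
Node 0 (S = 115): V_0 = 1/1.03·[0.6222·38.0000 + 0.3778·0.0000] = 22.9558

22.96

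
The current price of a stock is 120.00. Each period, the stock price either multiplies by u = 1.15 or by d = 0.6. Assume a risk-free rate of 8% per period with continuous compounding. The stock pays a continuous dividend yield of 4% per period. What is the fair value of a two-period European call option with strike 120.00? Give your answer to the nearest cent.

21.18

Per-period risk-free factor R = e^0.08 = 1.0833; dividend-adjusted growth = e^(0.08−0.04) = 1.0408.
Risk-neutral probability p = (1.0408 − 0.6)/(1.15 − 0.6) = 0.4408/0.5500 = 0.8015
Terminal stock prices: S_uu = 158.7, S_ud = 82.8, S_dd = 43.2
Terminal payoffs (S − K): max(38.7, 0) = 38.7, max(-37.2, 0) = 0, max(-76.8, 0) = 0
Node u (S = 138): V_u = e^(−0.08)·[0.8015·38.7000 + 0.1985·0.0000] = 28.6323
Node d (S = 72): V_d = e^(−0.08)·[0.8015·0.0000 + 0.1985·0.0000] = 0.0000
Node 0 (S = 120): V_0 = e^(−0.08)·[0.8015·28.6323 + 0.1985·0.0000] = 21.1838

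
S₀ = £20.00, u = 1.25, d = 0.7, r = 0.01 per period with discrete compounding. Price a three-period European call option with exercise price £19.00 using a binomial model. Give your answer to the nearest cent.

Risk-neutral probability p = (1 + 0.01 − 0.7)/(1.25 − 0.7) = 0.3100/0.5500 = 0.5636
Terminal stock prices: S_uuu = 39.06, S_uud = 21.88, S_udd = 12.25, S_ddd = 6.86
Terminal payoffs (S − K): max(20.06, 0) = 20.06, max(2.875, 0) = 2.875, max(-6.75, 0) = 0, max(-12.14, 0) = 0
Node uu (S = 31.25): V_uu = 1/1.01·[0.5636·20.0625 + 0.4364·2.8750] = 12.4381
Node ud (S = 17.5): V_ud = 1/1.01·[0.5636·2.8750 + 0.4364·0.0000] = 1.6044
Node dd (S = 9.8): V_dd = 1/1.01·[0.5636·0.0000 + 0.4364·0.0000] = 0.0000
Node u (S = 25): V_u = 1/1.01·[0.5636·12.4381 + 0.4364·1.6044] = 7.6343
Node d (S = 14): V_d = 1/1.01·[0.5636·1.6044 + 0.4364·0.0000] = 0.8954
Node 0 (S = 20): V_0 = 1/1.01·[0.5636·7.6343 + 0.4364·0.8954] = 4.6472

£4.65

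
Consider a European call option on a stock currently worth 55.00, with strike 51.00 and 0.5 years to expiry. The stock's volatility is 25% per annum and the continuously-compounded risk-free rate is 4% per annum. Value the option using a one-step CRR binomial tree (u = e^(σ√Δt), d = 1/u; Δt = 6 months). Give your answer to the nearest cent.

CRR parameters: u = e^(σ√Δt) = e^(0.25·√0.5) = 1.1934, d = 1/u = 0.8380
Per-period rate: rΔt = 0.04·0.5 = 0.02, so R = e^0.02 = 1.0202
Risk-neutral probability p = (e^0.02 − 0.8380)/(1.1934 − 0.8380) = 0.1822/0.3554 = 0.5128
Terminal stock prices: S_u = 65.64, S_d = 46.09
Terminal payoffs (S − K): max(14.64, 0) = 14.64, max(-4.912, 0) = 0
Node 0 (S = 55): V_0 = e^(−0.02)·[0.5128·14.6351 + 0.4872·0.0000] = 7.3557

7.36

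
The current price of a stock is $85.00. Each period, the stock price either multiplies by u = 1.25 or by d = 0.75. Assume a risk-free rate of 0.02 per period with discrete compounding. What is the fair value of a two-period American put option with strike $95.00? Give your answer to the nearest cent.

$17.75

Risk-neutral probability p = (1 + 0.02 − 0.75)/(1.25 − 0.75) = 0.2700/0.5000 = 0.5400
Terminal stock prices: S_uu = 132.8, S_ud = 79.69, S_dd = 47.81
Terminal payoffs (K − S): max(-37.81, 0) = 0, max(15.31, 0) = 15.31, max(47.19, 0) = 47.19
Node u (S = 106.2): continuation = 1/1.02·[0.5400·0.0000 + 0.4600·15.3125] = 6.9056; exercise value = 0.0000 ≤ continuation, so V_u = 6.9056
Node d (S = 63.75): continuation = 1/1.02·[0.5400·15.3125 + 0.4600·47.1875] = 29.3873; exercise value = 31.2500 > continuation, so V_d = 31.2500 (exercise)
Node 0 (S = 85): continuation = 1/1.02·[0.5400·6.9056 + 0.4600·31.2500] = 17.7491; exercise value = 10.0000 ≤ continuation, so V_0 = 17.7491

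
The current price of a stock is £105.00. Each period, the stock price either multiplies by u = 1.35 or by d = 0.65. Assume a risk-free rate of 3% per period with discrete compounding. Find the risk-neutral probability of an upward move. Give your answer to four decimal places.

p = 0.5429

Risk-neutral probability p = (1 + 0.03 − 0.65)/(1.35 − 0.65) = 0.3800/0.7000 = 0.5429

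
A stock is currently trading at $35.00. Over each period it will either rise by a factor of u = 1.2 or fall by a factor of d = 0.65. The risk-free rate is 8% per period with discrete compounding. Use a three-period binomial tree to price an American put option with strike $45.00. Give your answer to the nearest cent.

$10.00

Risk-neutral probability p = (1 + 0.08 − 0.65)/(1.2 − 0.65) = 0.4300/0.5500 = 0.7818
Terminal stock prices: S_uuu = 60.48, S_uud = 32.76, S_udd = 17.75, S_ddd = 9.612
Terminal payoffs (K − S): max(-15.48, 0) = 0, max(12.24, 0) = 12.24, max(27.25, 0) = 27.25, max(35.39, 0) = 35.39
Node uu (S = 50.4): continuation = 1/1.08·[0.7818·0.0000 + 0.2182·12.2400] = 2.4727; exercise value = 0.0000 ≤ continuation, so V_uu = 2.4727
Node ud (S = 27.3): continuation = 1/1.08·[0.7818·12.2400 + 0.2182·27.2550] = 14.3667; exercise value = 17.7000 > continuation, so V_ud = 17.7000 (exercise)
Node dd (S = 14.79): continuation = 1/1.08·[0.7818·27.2550 + 0.2182·35.3881] = 26.8792; exercise value = 30.2125 > continuation, so V_dd = 30.2125 (exercise)
Node u (S = 42): continuation = 1/1.08·[0.7818·2.4727 + 0.2182·17.7000] = 5.3658; exercise value = 3.0000 ≤ continuation, so V_u = 5.3658
Node d (S = 22.75): continuation = 1/1.08·[0.7818·17.7000 + 0.2182·30.2125] = 18.9167; exercise value = 22.2500 > continuation, so V_d = 22.2500 (exercise)
Node 0 (S = 35): continuation = 1/1.08·[0.7818·5.3658 + 0.2182·22.2500] = 8.3793; exercise value = 10.0000 > continuation, so V_0 = 10.0000 (exercise)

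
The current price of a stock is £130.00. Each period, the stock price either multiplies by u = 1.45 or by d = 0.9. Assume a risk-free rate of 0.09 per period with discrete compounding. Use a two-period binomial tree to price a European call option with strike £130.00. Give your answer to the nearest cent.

Risk-neutral probability p = (1 + 0.09 − 0.9)/(1.45 − 0.9) = 0.1900/0.5500 = 0.3455
Terminal stock prices: S_uu = 273.3, S_ud = 169.7, S_dd = 105.3
Terminal payoffs (S − K): max(143.3, 0) = 143.3, max(39.65, 0) = 39.65, max(-24.7, 0) = 0
Node u (S = 188.5): V_u = 1/1.09·[0.3455·143.3250 + 0.6545·39.6500] = 69.2339
Node d (S = 117): V_d = 1/1.09·[0.3455·39.6500 + 0.6545·0.0000] = 12.5663
Node 0 (S = 130): V_0 = 1/1.09·[0.3455·69.2339 + 0.6545·12.5663] = 29.4884

£29.49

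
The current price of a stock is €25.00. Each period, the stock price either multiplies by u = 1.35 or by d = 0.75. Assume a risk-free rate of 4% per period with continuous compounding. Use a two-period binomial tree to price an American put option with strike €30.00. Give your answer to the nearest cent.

€6.65

Risk-neutral probability p = (e^0.04 − 0.75)/(1.35 − 0.75) = 0.2908/0.6000 = 0.4847
Terminal stock prices: S_uu = 45.56, S_ud = 25.31, S_dd = 14.06
Terminal payoffs (K − S): max(-15.56, 0) = 0, max(4.688, 0) = 4.688, max(15.94, 0) = 15.94
Node u (S = 33.75): continuation = e^(−0.04)·[0.4847·0.0000 + 0.5153·4.6875] = 2.3208; exercise value = 0.0000 ≤ continuation, so V_u = 2.3208
Node d (S = 18.75): continuation = e^(−0.04)·[0.4847·4.6875 + 0.5153·15.9375] = 10.0737; exercise value = 11.2500 > continuation, so V_d = 11.2500 (exercise)
Node 0 (S = 25): continuation = e^(−0.04)·[0.4847·2.3208 + 0.5153·11.2500] = 6.6507; exercise value = 5.0000 ≤ continuation, so V_0 = 6.6507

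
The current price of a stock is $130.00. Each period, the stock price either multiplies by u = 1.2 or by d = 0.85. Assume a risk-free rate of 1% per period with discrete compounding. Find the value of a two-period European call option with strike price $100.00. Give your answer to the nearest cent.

$33.73

Risk-neutral probability p = (1 + 0.01 − 0.85)/(1.2 − 0.85) = 0.1600/0.3500 = 0.4571
Terminal stock prices: S_uu = 187.2, S_ud = 132.6, S_dd = 93.92
Terminal payoffs (S − K): max(87.2, 0) = 87.2, max(32.6, 0) = 32.6, max(-6.075, 0) = 0
Node u (S = 156): V_u = 1/1.01·[0.4571·87.2000 + 0.5429·32.6000] = 56.9901
Node d (S = 110.5): V_d = 1/1.01·[0.4571·32.6000 + 0.5429·0.0000] = 14.7553
Node 0 (S = 130): V_0 = 1/1.01·[0.4571·56.9901 + 0.5429·14.7553] = 33.7254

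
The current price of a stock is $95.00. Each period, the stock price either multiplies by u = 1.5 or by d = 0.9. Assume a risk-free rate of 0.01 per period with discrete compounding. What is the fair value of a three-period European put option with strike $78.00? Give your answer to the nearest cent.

Risk-neutral probability p = (1 + 0.01 − 0.9)/(1.5 − 0.9) = 0.1100/0.6000 = 0.1833
Terminal stock prices: S_uuu = 320.6, S_uud = 192.4, S_udd = 115.4, S_ddd = 69.26
Terminal payoffs (K − S): max(-242.6, 0) = 0, max(-114.4, 0) = 0, max(-37.43, 0) = 0, max(8.745, 0) = 8.745
Node uu (S = 213.8): V_uu = 1/1.01·[0.1833·0.0000 + 0.8167·0.0000] = 0.0000
Node ud (S = 128.2): V_ud = 1/1.01·[0.1833·0.0000 + 0.8167·0.0000] = 0.0000
Node dd (S = 76.95): V_dd = 1/1.01·[0.1833·0.0000 + 0.8167·8.7450] = 7.0710
Node u (S = 142.5): V_u = 1/1.01·[0.1833·0.0000 + 0.8167·0.0000] = 0.0000
Node d (S = 85.5): V_d = 1/1.01·[0.1833·0.0000 + 0.8167·7.0710] = 5.7175
Node 0 (S = 95): V_0 = 1/1.01·[0.1833·0.0000 + 0.8167·5.7175] = 4.6231

$4.62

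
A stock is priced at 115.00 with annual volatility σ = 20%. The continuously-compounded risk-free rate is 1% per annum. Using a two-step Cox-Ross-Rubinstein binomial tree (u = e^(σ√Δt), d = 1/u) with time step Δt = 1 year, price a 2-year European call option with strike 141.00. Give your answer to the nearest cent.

6.76

CRR parameters: u = e^(σ√Δt) = e^(0.2·√1) = 1.2214, d = 1/u = 0.8187
Per-period rate: rΔt = 0.01·1 = 0.01, so R = e^0.01 = 1.0101
Risk-neutral probability p = (e^0.01 − 0.8187)/(1.2214 − 0.8187) = 0.1913/0.4027 = 0.4751
Terminal stock prices: S_uu = 171.6, S_ud = 115, S_dd = 77.09
Terminal payoffs (S − K): max(30.56, 0) = 30.56, max(-26, 0) = 0, max(-63.91, 0) = 0
Node u (S = 140.5): V_u = e^(−0.01)·[0.4751·30.5598 + 0.5249·0.0000] = 14.3753
Node d (S = 94.15): V_d = e^(−0.01)·[0.4751·0.0000 + 0.5249·0.0000] = 0.0000
Node 0 (S = 115): V_0 = e^(−0.01)·[0.4751·14.3753 + 0.5249·0.0000] = 6.7621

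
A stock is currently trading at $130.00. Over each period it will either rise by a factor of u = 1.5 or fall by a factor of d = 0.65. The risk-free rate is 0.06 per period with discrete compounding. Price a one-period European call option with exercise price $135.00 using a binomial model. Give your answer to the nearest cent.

$27.30

Risk-neutral probability p = (1 + 0.06 − 0.65)/(1.5 − 0.65) = 0.4100/0.8500 = 0.4824
Terminal stock prices: S_u = 195, S_d = 84.5
Terminal payoffs (S − K): max(60, 0) = 60, max(-50.5, 0) = 0
Node 0 (S = 130): V_0 = 1/1.06·[0.4824·60.0000 + 0.5176·0.0000] = 27.3030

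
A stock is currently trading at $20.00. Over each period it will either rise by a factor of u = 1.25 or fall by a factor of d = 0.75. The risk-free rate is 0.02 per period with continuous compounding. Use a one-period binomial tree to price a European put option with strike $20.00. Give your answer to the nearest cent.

$2.25

Risk-neutral probability p = (e^0.02 − 0.75)/(1.25 − 0.75) = 0.2702/0.5000 = 0.5404
Terminal stock prices: S_u = 25, S_d = 15
Terminal payoffs (K − S): max(-5, 0) = 0, max(5, 0) = 5
Node 0 (S = 20): V_0 = e^(−0.02)·[0.5404·0.0000 + 0.4596·5.0000] = 2.2525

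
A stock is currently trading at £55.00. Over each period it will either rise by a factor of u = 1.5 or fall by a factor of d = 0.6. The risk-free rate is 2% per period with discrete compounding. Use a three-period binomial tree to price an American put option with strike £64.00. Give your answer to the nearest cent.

Risk-neutral probability p = (1 + 0.02 − 0.6)/(1.5 − 0.6) = 0.4200/0.9000 = 0.4667
Terminal stock prices: S_uuu = 185.6, S_uud = 74.25, S_udd = 29.7, S_ddd = 11.88
Terminal payoffs (K − S): max(-121.6, 0) = 0, max(-10.25, 0) = 0, max(34.3, 0) = 34.3, max(52.12, 0) = 52.12
Node uu (S = 123.8): continuation = 1/1.02·[0.4667·0.0000 + 0.5333·0.0000] = 0.0000; exercise value = 0.0000 ≤ continuation, so V_uu = 0.0000
Node ud (S = 49.5): continuation = 1/1.02·[0.4667·0.0000 + 0.5333·34.3000] = 17.9346; exercise value = 14.5000 ≤ continuation, so V_ud = 17.9346
Node dd (S = 19.8): continuation = 1/1.02·[0.4667·34.3000 + 0.5333·52.1200] = 42.9451; exercise value = 44.2000 > continuation, so V_dd = 44.2000 (exercise)
Node u (S = 82.5): continuation = 1/1.02·[0.4667·0.0000 + 0.5333·17.9346] = 9.3776; exercise value = 0.0000 ≤ continuation, so V_u = 9.3776
Node d (S = 33): continuation = 1/1.02·[0.4667·17.9346 + 0.5333·44.2000] = 31.3165; exercise value = 31.0000 ≤ continuation, so V_d = 31.3165
Node 0 (S = 55): continuation = 1/1.02·[0.4667·9.3776 + 0.5333·31.3165] = 20.6650; exercise value = 9.0000 ≤ continuation, so V_0 = 20.6650

£20.67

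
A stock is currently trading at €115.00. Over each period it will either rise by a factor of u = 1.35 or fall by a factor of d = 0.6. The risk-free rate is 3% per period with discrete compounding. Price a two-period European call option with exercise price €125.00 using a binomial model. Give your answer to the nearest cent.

€26.21

Risk-neutral probability p = (1 + 0.03 − 0.6)/(1.35 − 0.6) = 0.4300/0.7500 = 0.5733
Terminal stock prices: S_uu = 209.6, S_ud = 93.15, S_dd = 41.4
Terminal payoffs (S − K): max(84.59, 0) = 84.59, max(-31.85, 0) = 0, max(-83.6, 0) = 0
Node u (S = 155.2): V_u = 1/1.03·[0.5733·84.5875 + 0.4267·0.0000] = 47.0843
Node d (S = 69): V_d = 1/1.03·[0.5733·0.0000 + 0.4267·0.0000] = 0.0000
Node 0 (S = 115): V_0 = 1/1.03·[0.5733·47.0843 + 0.4267·0.0000] = 26.2087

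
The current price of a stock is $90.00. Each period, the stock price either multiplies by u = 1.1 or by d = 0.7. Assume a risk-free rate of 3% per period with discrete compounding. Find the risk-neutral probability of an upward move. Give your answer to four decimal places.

Risk-neutral probability p = (1 + 0.03 − 0.7)/(1.1 − 0.7) = 0.3300/0.4000 = 0.8250

p = 0.8250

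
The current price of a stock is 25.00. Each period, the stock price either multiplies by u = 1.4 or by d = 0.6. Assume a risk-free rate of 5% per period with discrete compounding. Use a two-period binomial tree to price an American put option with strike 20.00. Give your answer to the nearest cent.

Risk-neutral probability p = (1 + 0.05 − 0.6)/(1.4 − 0.6) = 0.4500/0.8000 = 0.5625
Terminal stock prices: S_uu = 49, S_ud = 21, S_dd = 9
Terminal payoffs (K − S): max(-29, 0) = 0, max(-1, 0) = 0, max(11, 0) = 11
Node u (S = 35): continuation = 1/1.05·[0.5625·0.0000 + 0.4375·0.0000] = 0.0000; exercise value = 0.0000 ≤ continuation, so V_u = 0.0000
Node d (S = 15): continuation = 1/1.05·[0.5625·0.0000 + 0.4375·11.0000] = 4.5833; exercise value = 5.0000 > continuation, so V_d = 5.0000 (exercise)
Node 0 (S = 25): continuation = 1/1.05·[0.5625·0.0000 + 0.4375·5.0000] = 2.0833; exercise value = 0.0000 ≤ continuation, so V_0 = 2.0833

2.08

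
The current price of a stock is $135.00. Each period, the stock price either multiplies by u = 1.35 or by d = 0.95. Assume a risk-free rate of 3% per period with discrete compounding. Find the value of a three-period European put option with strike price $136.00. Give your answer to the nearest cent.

$9.49

Risk-neutral probability p = (1 + 0.03 − 0.95)/(1.35 − 0.95) = 0.0800/0.4000 = 0.2000
Terminal stock prices: S_uuu = 332.2, S_uud = 233.7, S_udd = 164.5, S_ddd = 115.7
Terminal payoffs (K − S): max(-196.2, 0) = 0, max(-97.74, 0) = 0, max(-28.48, 0) = 0, max(20.25, 0) = 20.25
Node uu (S = 246): V_uu = 1/1.03·[0.2000·0.0000 + 0.8000·0.0000] = 0.0000
Node ud (S = 173.1): V_ud = 1/1.03·[0.2000·0.0000 + 0.8000·0.0000] = 0.0000
Node dd (S = 121.8): V_dd = 1/1.03·[0.2000·0.0000 + 0.8000·20.2544] = 15.7316
Node u (S = 182.2): V_u = 1/1.03·[0.2000·0.0000 + 0.8000·0.0000] = 0.0000
Node d (S = 128.2): V_d = 1/1.03·[0.2000·0.0000 + 0.8000·15.7316] = 12.2187
Node 0 (S = 135): V_0 = 1/1.03·[0.2000·0.0000 + 0.8000·12.2187] = 9.4902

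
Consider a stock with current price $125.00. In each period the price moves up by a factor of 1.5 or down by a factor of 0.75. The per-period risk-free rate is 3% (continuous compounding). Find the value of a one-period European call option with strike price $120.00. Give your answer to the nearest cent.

$24.49

Risk-neutral probability p = (e^0.03 − 0.75)/(1.5 − 0.75) = 0.2805/0.7500 = 0.3739
Terminal stock prices: S_u = 187.5, S_d = 93.75
Terminal payoffs (S − K): max(67.5, 0) = 67.5, max(-26.25, 0) = 0
Node 0 (S = 125): V_0 = e^(−0.03)·[0.3739·67.5000 + 0.6261·0.0000] = 24.4949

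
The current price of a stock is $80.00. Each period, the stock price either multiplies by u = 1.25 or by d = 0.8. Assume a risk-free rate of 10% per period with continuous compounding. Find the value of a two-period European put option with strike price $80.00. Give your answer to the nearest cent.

$2.44

Risk-neutral probability p = (e^0.1 − 0.8)/(1.25 − 0.8) = 0.3052/0.4500 = 0.6782
Terminal stock prices: S_uu = 125, S_ud = 80, S_dd = 51.2
Terminal payoffs (K − S): max(-45, 0) = 0, max(0, 0) = 0, max(28.8, 0) = 28.8
Node u (S = 100): V_u = e^(−0.1)·[0.6782·0.0000 + 0.3218·0.0000] = 0.0000
Node d (S = 64): V_d = e^(−0.1)·[0.6782·0.0000 + 0.3218·28.8000] = 8.3870
Node 0 (S = 80): V_0 = e^(−0.1)·[0.6782·0.0000 + 0.3218·8.3870] = 2.4424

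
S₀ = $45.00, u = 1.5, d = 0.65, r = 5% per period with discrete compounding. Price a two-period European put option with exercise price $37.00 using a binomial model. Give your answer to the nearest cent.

$4.57

Risk-neutral probability p = (1 + 0.05 − 0.65)/(1.5 − 0.65) = 0.4000/0.8500 = 0.4706
Terminal stock prices: S_uu = 101.2, S_ud = 43.88, S_dd = 19.01
Terminal payoffs (K − S): max(-64.25, 0) = 0, max(-6.875, 0) = 0, max(17.99, 0) = 17.99
Node u (S = 67.5): V_u = 1/1.05·[0.4706·0.0000 + 0.5294·0.0000] = 0.0000
Node d (S = 29.25): V_d = 1/1.05·[0.4706·0.0000 + 0.5294·17.9875] = 9.0693
Node 0 (S = 45): V_0 = 1/1.05·[0.4706·0.0000 + 0.5294·9.0693] = 4.5728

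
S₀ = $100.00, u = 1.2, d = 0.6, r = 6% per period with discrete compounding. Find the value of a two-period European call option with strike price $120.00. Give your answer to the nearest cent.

$12.55

Risk-neutral probability p = (1 + 0.06 − 0.6)/(1.2 − 0.6) = 0.4600/0.6000 = 0.7667
Terminal stock prices: S_uu = 144, S_ud = 72, S_dd = 36
Terminal payoffs (S − K): max(24, 0) = 24, max(-48, 0) = 0, max(-84, 0) = 0
Node u (S = 120): V_u = 1/1.06·[0.7667·24.0000 + 0.2333·0.0000] = 17.3585
Node d (S = 60): V_d = 1/1.06·[0.7667·0.0000 + 0.2333·0.0000] = 0.0000
Node 0 (S = 100): V_0 = 1/1.06·[0.7667·17.3585 + 0.2333·0.0000] = 12.5549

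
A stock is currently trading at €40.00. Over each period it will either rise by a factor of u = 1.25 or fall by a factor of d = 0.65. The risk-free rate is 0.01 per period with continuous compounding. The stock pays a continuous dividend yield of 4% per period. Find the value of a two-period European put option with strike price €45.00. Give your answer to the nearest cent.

€12.08

Per-period risk-free factor R = e^0.01 = 1.0101; dividend-adjusted growth = e^(0.01−0.04) = 0.9704.
Risk-neutral probability p = (0.9704 − 0.65)/(1.25 − 0.65) = 0.3204/0.6000 = 0.5341
Terminal stock prices: S_uu = 62.5, S_ud = 32.5, S_dd = 16.9
Terminal payoffs (K − S): max(-17.5, 0) = 0, max(12.5, 0) = 12.5, max(28.1, 0) = 28.1
Node u (S = 50): V_u = e^(−0.01)·[0.5341·0.0000 + 0.4659·12.5000] = 5.7661
Node d (S = 26): V_d = e^(−0.01)·[0.5341·12.5000 + 0.4659·28.1000] = 19.5717
Node 0 (S = 40): V_0 = e^(−0.01)·[0.5341·5.7661 + 0.4659·19.5717] = 12.0771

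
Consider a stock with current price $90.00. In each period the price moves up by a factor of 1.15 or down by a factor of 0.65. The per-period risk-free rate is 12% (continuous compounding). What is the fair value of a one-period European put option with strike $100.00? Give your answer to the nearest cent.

$1.66

Risk-neutral probability p = (e^0.12 − 0.65)/(1.15 − 0.65) = 0.4775/0.5000 = 0.9550
Terminal stock prices: S_u = 103.5, S_d = 58.5
Terminal payoffs (K − S): max(-3.5, 0) = 0, max(41.5, 0) = 41.5
Node 0 (S = 90): V_0 = e^(−0.12)·[0.9550·0.0000 + 0.0450·41.5000] = 1.6566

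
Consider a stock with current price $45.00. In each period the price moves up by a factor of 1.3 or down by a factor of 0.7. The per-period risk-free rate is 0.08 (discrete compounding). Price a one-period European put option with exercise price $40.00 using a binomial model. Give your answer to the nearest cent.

Risk-neutral probability p = (1 + 0.08 − 0.7)/(1.3 − 0.7) = 0.3800/0.6000 = 0.6333
Terminal stock prices: S_u = 58.5, S_d = 31.5
Terminal payoffs (K − S): max(-18.5, 0) = 0, max(8.5, 0) = 8.5
Node 0 (S = 45): V_0 = 1/1.08·[0.6333·0.0000 + 0.3667·8.5000] = 2.8858

$2.89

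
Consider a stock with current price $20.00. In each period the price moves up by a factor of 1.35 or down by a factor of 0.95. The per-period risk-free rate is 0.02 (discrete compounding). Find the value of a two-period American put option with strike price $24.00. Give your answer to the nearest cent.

Risk-neutral probability p = (1 + 0.02 − 0.95)/(1.35 − 0.95) = 0.0700/0.4000 = 0.1750
Terminal stock prices: S_uu = 36.45, S_ud = 25.65, S_dd = 18.05
Terminal payoffs (K − S): max(-12.45, 0) = 0, max(-1.65, 0) = 0, max(5.95, 0) = 5.95
Node u (S = 27): continuation = 1/1.02·[0.1750·0.0000 + 0.8250·0.0000] = 0.0000; exercise value = 0.0000 ≤ continuation, so V_u = 0.0000
Node d (S = 19): continuation = 1/1.02·[0.1750·0.0000 + 0.8250·5.9500] = 4.8125; exercise value = 5.0000 > continuation, so V_d = 5.0000 (exercise)
Node 0 (S = 20): continuation = 1/1.02·[0.1750·0.0000 + 0.8250·5.0000] = 4.0441; exercise value = 4.0000 ≤ continuation, so V_0 = 4.0441

$4.04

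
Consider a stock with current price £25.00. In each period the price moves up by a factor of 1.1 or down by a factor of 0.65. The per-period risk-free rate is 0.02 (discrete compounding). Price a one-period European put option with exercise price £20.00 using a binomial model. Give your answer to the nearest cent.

Risk-neutral probability p = (1 + 0.02 − 0.65)/(1.1 − 0.65) = 0.3700/0.4500 = 0.8222
Terminal stock prices: S_u = 27.5, S_d = 16.25
Terminal payoffs (K − S): max(-7.5, 0) = 0, max(3.75, 0) = 3.75
Node 0 (S = 25): V_0 = 1/1.02·[0.8222·0.0000 + 0.1778·3.7500] = 0.6536

£0.65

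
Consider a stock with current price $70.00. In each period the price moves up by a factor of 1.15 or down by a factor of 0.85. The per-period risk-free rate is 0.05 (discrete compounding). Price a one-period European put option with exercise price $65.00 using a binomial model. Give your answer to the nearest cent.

Risk-neutral probability p = (1 + 0.05 − 0.85)/(1.15 − 0.85) = 0.2000/0.3000 = 0.6667
Terminal stock prices: S_u = 80.5, S_d = 59.5
Terminal payoffs (K − S): max(-15.5, 0) = 0, max(5.5, 0) = 5.5
Node 0 (S = 70): V_0 = 1/1.05·[0.6667·0.0000 + 0.3333·5.5000] = 1.7460

$1.75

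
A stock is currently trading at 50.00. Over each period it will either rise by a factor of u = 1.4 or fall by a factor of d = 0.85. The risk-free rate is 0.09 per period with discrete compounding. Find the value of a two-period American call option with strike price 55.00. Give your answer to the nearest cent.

Risk-neutral probability p = (1 + 0.09 − 0.85)/(1.4 − 0.85) = 0.2400/0.5500 = 0.4364
Terminal stock prices: S_uu = 98, S_ud = 59.5, S_dd = 36.12
Terminal payoffs (S − K): max(43, 0) = 43, max(4.5, 0) = 4.5, max(-18.88, 0) = 0
Node u (S = 70): continuation = 1/1.09·[0.4364·43.0000 + 0.5636·4.5000] = 19.5413; exercise value = 15.0000 ≤ continuation, so V_u = 19.5413
Node d (S = 42.5): continuation = 1/1.09·[0.4364·4.5000 + 0.5636·0.0000] = 1.8015; exercise value = 0.0000 ≤ continuation, so V_d = 1.8015
Node 0 (S = 50): continuation = 1/1.09·[0.4364·19.5413 + 0.5636·1.8015] = 8.7546; exercise value = 0.0000 ≤ continuation, so V_0 = 8.7546

8.75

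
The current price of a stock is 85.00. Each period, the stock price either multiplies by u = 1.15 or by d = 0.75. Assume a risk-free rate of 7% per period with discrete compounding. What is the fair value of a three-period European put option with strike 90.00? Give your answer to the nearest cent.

Risk-neutral probability p = (1 + 0.07 − 0.75)/(1.15 − 0.75) = 0.3200/0.4000 = 0.8000
Terminal stock prices: S_uuu = 129.3, S_uud = 84.31, S_udd = 54.98, S_ddd = 35.86
Terminal payoffs (K − S): max(-39.27, 0) = 0, max(5.691, 0) = 5.691, max(35.02, 0) = 35.02, max(54.14, 0) = 54.14
Node uu (S = 112.4): V_uu = 1/1.07·[0.8000·0.0000 + 0.2000·5.6906] = 1.0637
Node ud (S = 73.31): V_ud = 1/1.07·[0.8000·5.6906 + 0.2000·35.0156] = 10.7996
Node dd (S = 47.81): V_dd = 1/1.07·[0.8000·35.0156 + 0.2000·54.1406] = 36.2996
Node u (S = 97.75): V_u = 1/1.07·[0.8000·1.0637 + 0.2000·10.7996] = 2.8139
Node d (S = 63.75): V_d = 1/1.07·[0.8000·10.7996 + 0.2000·36.2996] = 14.8595
Node 0 (S = 85): V_0 = 1/1.07·[0.8000·2.8139 + 0.2000·14.8595] = 4.8813

4.88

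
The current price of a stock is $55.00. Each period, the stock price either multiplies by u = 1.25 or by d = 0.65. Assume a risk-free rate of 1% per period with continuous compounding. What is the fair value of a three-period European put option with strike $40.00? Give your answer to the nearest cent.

$4.61

Risk-neutral probability p = (e^0.01 − 0.65)/(1.25 − 0.65) = 0.3601/0.6000 = 0.6001
Terminal stock prices: S_uuu = 107.4, S_uud = 55.86, S_udd = 29.05, S_ddd = 15.1
Terminal payoffs (K − S): max(-67.42, 0) = 0, max(-15.86, 0) = 0, max(10.95, 0) = 10.95, max(24.9, 0) = 24.9
Node uu (S = 85.94): V_uu = e^(−0.01)·[0.6001·0.0000 + 0.3999·0.0000] = 0.0000
Node ud (S = 44.69): V_ud = e^(−0.01)·[0.6001·0.0000 + 0.3999·10.9531] = 4.3367
Node dd (S = 23.24): V_dd = e^(−0.01)·[0.6001·10.9531 + 0.3999·24.8956] = 16.3645
Node u (S = 68.75): V_u = e^(−0.01)·[0.6001·0.0000 + 0.3999·4.3367] = 1.7171
Node d (S = 35.75): V_d = e^(−0.01)·[0.6001·4.3367 + 0.3999·16.3645] = 9.0558
Node 0 (S = 55): V_0 = e^(−0.01)·[0.6001·1.7171 + 0.3999·9.0558] = 4.6057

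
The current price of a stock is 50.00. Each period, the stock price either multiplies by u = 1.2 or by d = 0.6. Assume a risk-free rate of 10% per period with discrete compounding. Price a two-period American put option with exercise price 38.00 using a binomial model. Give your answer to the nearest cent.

1.44

Risk-neutral probability p = (1 + 0.1 − 0.6)/(1.2 − 0.6) = 0.5000/0.6000 = 0.8333
Terminal stock prices: S_uu = 72, S_ud = 36, S_dd = 18
Terminal payoffs (K − S): max(-34, 0) = 0, max(2, 0) = 2, max(20, 0) = 20
Node u (S = 60): continuation = 1/1.1·[0.8333·0.0000 + 0.1667·2.0000] = 0.3030; exercise value = 0.0000 ≤ continuation, so V_u = 0.3030
Node d (S = 30): continuation = 1/1.1·[0.8333·2.0000 + 0.1667·20.0000] = 4.5455; exercise value = 8.0000 > continuation, so V_d = 8.0000 (exercise)
Node 0 (S = 50): continuation = 1/1.1·[0.8333·0.3030 + 0.1667·8.0000] = 1.4417; exercise value = 0.0000 ≤ continuation, so V_0 = 1.4417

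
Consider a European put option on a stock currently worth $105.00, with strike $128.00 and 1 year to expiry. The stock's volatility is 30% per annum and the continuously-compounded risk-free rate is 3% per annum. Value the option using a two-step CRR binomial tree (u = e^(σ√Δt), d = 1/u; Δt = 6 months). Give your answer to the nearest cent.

$26.56

CRR parameters: u = e^(σ√Δt) = e^(0.3·√0.5) = 1.2363, d = 1/u = 0.8089
Per-period rate: rΔt = 0.03·0.5 = 0.015, so R = e^0.015 = 1.0151
Risk-neutral probability p = (e^0.015 − 0.8089)/(1.2363 − 0.8089) = 0.2063/0.4275 = 0.4825
Terminal stock prices: S_uu = 160.5, S_ud = 105, S_dd = 68.7
Terminal payoffs (K − S): max(-32.49, 0) = 0, max(23, 0) = 23, max(59.3, 0) = 59.3
Node u (S = 129.8): V_u = e^(−0.015)·[0.4825·0.0000 + 0.5175·23.0000] = 11.7248
Node d (S = 84.93): V_d = e^(−0.015)·[0.4825·23.0000 + 0.5175·59.3036] = 41.1642
Node 0 (S = 105): V_0 = e^(−0.015)·[0.4825·11.7248 + 0.5175·41.1642] = 26.5577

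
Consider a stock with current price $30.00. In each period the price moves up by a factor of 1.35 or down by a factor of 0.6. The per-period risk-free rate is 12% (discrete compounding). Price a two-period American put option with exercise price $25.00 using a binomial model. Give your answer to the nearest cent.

$2.04

Risk-neutral probability p = (1 + 0.12 − 0.6)/(1.35 − 0.6) = 0.5200/0.7500 = 0.6933
Terminal stock prices: S_uu = 54.68, S_ud = 24.3, S_dd = 10.8
Terminal payoffs (K − S): max(-29.68, 0) = 0, max(0.7, 0) = 0.7, max(14.2, 0) = 14.2
Node u (S = 40.5): continuation = 1/1.12·[0.6933·0.0000 + 0.3067·0.7000] = 0.1917; exercise value = 0.0000 ≤ continuation, so V_u = 0.1917
Node d (S = 18): continuation = 1/1.12·[0.6933·0.7000 + 0.3067·14.2000] = 4.3214; exercise value = 7.0000 > continuation, so V_d = 7.0000 (exercise)
Node 0 (S = 30): continuation = 1/1.12·[0.6933·0.1917 + 0.3067·7.0000] = 2.0353; exercise value = 0.0000 ≤ continuation, so V_0 = 2.0353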